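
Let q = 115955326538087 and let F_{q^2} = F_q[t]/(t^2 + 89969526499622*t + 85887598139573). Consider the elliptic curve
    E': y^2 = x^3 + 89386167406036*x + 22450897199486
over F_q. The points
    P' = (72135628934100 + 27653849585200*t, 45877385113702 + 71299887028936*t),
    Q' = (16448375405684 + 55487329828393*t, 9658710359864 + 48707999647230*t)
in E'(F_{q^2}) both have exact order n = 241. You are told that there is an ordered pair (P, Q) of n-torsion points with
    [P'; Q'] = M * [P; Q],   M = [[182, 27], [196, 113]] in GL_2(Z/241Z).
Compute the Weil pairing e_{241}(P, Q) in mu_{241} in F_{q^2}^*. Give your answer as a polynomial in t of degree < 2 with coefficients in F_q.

48580607454902 + 23267455488234*t

The 241-Weil pairing on E[241] over F_{115955326538087} is alternating-bilinear: e_{241}(P',Q') = e_{241}(P,Q)^det(M).
Hence e(P,Q) = e(P',Q')^{98} where 98 = 91^{-1} mod 241.
n = 241 = (11110001)_2 (8 bits, wt 5); accumulate f_{241,P'}(Q'+S)/f_{241,P'}(S) along the 7-step ladder.
e_{241}(P',Q') = 80649015523381 + 3835469357893*t.
Thus e_{241}(P,Q) = 48580607454902 + 23267455488234*t.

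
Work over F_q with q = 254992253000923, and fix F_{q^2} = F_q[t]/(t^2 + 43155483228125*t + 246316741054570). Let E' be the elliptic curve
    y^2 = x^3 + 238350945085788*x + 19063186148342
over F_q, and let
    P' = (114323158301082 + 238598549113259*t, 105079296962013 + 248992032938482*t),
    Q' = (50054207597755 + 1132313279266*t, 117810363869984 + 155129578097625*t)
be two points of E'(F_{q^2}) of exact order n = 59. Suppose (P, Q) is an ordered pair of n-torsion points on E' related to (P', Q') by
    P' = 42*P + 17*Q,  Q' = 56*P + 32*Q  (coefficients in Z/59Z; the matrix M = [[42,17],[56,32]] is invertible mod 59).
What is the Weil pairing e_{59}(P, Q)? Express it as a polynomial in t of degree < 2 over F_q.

Since e_{59}(P,P)=e_{59}(Q,Q)=1 and e_{59}(Q,P)=e_{59}(P,Q)^{-1}, expanding e_{59}(42*P + 17*Q,56*P + 32*Q) leaves e(P,Q)^det(M).
det M = 42*32 - 17*56 = 392 = 38 (mod 59); 38^{-1} = 14 (mod 59).
6-bit Miller (111011) on E'/F_{254992253000923} with a'=238350945085788, b'=19063186148342: accumulate tangent/chord ratios at Q'+S and P'+S'.
f_P(D_Q)/f_Q(D_P) = 143959705150015 + 38886655218191*t.
Raise to 14: e(P,Q) = 166521486002721 + 6981649232591*t in mu_{59}.

166521486002721 + 6981649232591*t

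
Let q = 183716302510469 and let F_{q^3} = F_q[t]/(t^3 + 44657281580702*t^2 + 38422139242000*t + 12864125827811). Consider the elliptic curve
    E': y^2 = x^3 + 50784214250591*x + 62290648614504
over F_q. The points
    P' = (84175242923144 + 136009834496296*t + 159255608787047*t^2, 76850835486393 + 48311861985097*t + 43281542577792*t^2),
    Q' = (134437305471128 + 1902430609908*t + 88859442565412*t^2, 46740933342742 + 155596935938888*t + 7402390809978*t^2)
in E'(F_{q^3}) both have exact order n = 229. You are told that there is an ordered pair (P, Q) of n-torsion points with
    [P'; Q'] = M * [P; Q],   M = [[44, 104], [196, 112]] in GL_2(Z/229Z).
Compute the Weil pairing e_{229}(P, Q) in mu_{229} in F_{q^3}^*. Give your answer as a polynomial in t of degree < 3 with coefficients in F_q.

e_{229} is bilinear + alternating on E[229], so e_{229}(44*P + 104*Q, 196*P + 112*Q) = e_{229}(P,Q)^(44*112-104*196).
Inverting 116 mod 229: 77. Thus e_{229}(P,Q) = e(P',Q')^{77}.
Double-and-add over 11100101: 8-1 doublings, 5-1 additions; each step l_{T,T}/v_{2T} or l_{T,P'}/v at Q'+S for random S.
The quotient is 106410559357013 + 88512184872429*t + 69847718516428*t^2.
Thus e_{229}(P,Q) = 87904903815405 + 183335376513137*t + 70161896659778*t^2.

87904903815405 + 183335376513137*t + 70161896659778*t^2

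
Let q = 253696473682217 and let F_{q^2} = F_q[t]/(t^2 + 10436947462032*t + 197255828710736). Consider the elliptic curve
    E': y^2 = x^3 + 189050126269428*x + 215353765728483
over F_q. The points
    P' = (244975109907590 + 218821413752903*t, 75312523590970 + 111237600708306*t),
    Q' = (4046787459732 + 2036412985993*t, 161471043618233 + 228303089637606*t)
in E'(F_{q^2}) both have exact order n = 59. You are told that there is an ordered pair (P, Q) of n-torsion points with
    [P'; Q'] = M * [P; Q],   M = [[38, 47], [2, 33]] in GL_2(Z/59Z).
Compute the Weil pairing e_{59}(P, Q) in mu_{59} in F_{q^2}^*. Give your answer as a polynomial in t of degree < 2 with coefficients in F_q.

239025374291045 + 59594445987906*t

e_{59} is bilinear + alternating on E[59], so e_{59}(38*P + 47*Q, 2*P + 33*Q) = e_{59}(P,Q)^(38*33-47*2).
So e_{59}(P,Q) = e_{59}(P',Q')^{56}, since 39*56 = 1 mod 59.
Miller loop for e_{59} over F_{253696473682217^2}: bits of 59 = 111011; 5 double steps + 4 add steps, l/v at each.
So e_{59}(P',Q') = 168277678465178 + 219752991189117*t.
(168277678465178 + 219752991189117*t)^{56} mod (253696473682217,f) = 239025374291045 + 59594445987906*t.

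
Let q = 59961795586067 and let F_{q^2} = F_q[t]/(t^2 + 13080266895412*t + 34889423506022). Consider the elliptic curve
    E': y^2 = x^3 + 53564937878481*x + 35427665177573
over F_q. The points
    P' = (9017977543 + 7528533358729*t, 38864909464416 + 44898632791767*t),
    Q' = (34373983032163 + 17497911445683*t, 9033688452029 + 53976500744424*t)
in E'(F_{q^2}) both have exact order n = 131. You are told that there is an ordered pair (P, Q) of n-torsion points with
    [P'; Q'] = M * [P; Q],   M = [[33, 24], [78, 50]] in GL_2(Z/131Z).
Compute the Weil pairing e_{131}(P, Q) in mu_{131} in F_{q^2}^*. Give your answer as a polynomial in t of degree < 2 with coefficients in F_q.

e_{131} is bilinear + alternating on E[131], so e_{131}(33*P + 24*Q, 78*P + 50*Q) = e_{131}(P,Q)^(33*50-24*78).
Hence e(P,Q) = e(P',Q')^{95} where 95 = 40^{-1} mod 131.
Run Miller on y^2=x^3+53564937878481*x+35427665177573 over F_{59961795586067}: ladder 10000011 (8 bits); e = f_P(D_Q)/f_Q(D_P).
The quotient is 44383181219674 + 57003935785849*t.
(44383181219674 + 57003935785849*t)^{95} mod (59961795586067,f) = 59274976137299 + 34959503070566*t.

59274976137299 + 34959503070566*t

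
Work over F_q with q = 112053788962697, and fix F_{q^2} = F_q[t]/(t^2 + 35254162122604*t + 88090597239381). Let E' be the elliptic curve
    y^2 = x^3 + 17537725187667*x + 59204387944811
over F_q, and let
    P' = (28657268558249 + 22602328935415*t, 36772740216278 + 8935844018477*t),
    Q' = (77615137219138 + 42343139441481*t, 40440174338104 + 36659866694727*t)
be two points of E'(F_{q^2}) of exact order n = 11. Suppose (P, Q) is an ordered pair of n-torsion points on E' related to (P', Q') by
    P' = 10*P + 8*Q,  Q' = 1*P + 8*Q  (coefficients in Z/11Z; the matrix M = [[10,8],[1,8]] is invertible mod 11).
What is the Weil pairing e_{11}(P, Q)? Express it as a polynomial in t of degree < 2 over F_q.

41764604894972 + 99544506227433*t

Since e_{11}(P,P)=e_{11}(Q,Q)=1 and e_{11}(Q,P)=e_{11}(P,Q)^{-1}, expanding e_{11}(10*P + 8*Q,1*P + 8*Q) leaves e(P,Q)^det(M).
det M = 10*8 - 8*1 = 72 = 6 (mod 11); 6^{-1} = 2 (mod 11).
Build f_{11,P'} and f_{11,Q'} via the 4-bit ladder of 11=1011_2; evaluate at shifted divisors; quotient in F_{112053788962697^2}.
e_{11}(P',Q') = 13788171193985 + 80821074798935*t.
Finally e_{11}(P,Q) = 41764604894972 + 99544506227433*t.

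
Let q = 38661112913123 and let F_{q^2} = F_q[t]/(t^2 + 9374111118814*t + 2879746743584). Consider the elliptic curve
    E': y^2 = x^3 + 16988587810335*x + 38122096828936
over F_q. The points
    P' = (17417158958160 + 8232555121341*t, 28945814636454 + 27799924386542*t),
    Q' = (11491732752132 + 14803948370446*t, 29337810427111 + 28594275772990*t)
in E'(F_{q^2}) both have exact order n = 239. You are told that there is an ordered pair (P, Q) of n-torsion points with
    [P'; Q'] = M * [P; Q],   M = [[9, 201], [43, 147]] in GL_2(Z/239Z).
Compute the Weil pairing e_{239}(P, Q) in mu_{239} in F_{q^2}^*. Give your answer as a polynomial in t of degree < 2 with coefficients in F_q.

Since e_{239}(P,P)=e_{239}(Q,Q)=1 and e_{239}(Q,P)=e_{239}(P,Q)^{-1}, expanding e_{239}(9*P + 201*Q,43*P + 147*Q) leaves e(P,Q)^det(M).
Inverting 89 mod 239: 94. Thus e_{239}(P,Q) = e(P',Q')^{94}.
Build f_{239,P'} and f_{239,Q'} via the 8-bit ladder of 239=11101111_2; evaluate at shifted divisors; quotient in F_{38661112913123^2}.
f_P(D_Q)/f_Q(D_P) = 15192841421395 + 38044207151501*t.
Raise to 94: e(P,Q) = 22719228493645 + 11368676659897*t in mu_{239}.

22719228493645 + 11368676659897*t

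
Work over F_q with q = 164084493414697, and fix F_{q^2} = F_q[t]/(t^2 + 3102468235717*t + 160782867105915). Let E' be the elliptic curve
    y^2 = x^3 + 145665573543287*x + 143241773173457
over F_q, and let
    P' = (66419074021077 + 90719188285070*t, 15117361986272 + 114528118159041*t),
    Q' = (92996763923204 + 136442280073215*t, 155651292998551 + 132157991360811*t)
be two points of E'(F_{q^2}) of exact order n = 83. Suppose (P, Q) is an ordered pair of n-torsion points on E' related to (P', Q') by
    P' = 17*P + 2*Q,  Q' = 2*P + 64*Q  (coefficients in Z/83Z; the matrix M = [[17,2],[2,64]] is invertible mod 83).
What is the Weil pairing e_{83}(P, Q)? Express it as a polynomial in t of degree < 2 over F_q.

The 83-Weil pairing on E[83] over F_{164084493414697} is alternating-bilinear: e_{83}(P',Q') = e_{83}(P,Q)^det(M).
det(M) mod 83 = 5; its inverse in (Z/83)^* is 50 (check: 5*50 mod 83 = 1).
n = 83 = (1010011)_2 (7 bits, wt 4); accumulate f_{83,P'}(Q'+S)/f_{83,P'}(S) along the 6-step ladder.
Miller gives e_{83}(P',Q') = 49466956856925 + 15898222909701*t in F_{164084493414697^2}.
Thus e_{83}(P,Q) = 160199565365307 + 56360728954310*t.

160199565365307 + 56360728954310*t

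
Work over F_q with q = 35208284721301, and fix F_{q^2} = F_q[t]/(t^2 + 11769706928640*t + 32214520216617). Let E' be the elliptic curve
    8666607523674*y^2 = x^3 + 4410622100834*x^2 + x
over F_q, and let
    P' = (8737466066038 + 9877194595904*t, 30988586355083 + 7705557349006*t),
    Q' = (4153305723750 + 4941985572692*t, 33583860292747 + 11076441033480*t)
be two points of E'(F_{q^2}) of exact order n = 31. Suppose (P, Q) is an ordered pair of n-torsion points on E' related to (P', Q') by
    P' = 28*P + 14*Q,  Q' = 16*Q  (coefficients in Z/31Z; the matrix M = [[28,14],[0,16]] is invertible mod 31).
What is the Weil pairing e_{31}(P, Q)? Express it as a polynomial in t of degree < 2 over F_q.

16502102999893 + 28502339014599*t

Since e_{31}(P,P)=e_{31}(Q,Q)=1 and e_{31}(Q,P)=e_{31}(P,Q)^{-1}, expanding e_{31}(28*P + 14*Q,16*Q) leaves e(P,Q)^det(M).
det M = 28*16 - 14*0 = 448 = 14 (mod 31); 14^{-1} = 20 (mod 31).
Montgomery->Weierstrass: x_W = 4190070306791*x+11581976884611, y_W=4190070306791*y on F_{35208284721301}; lands on y^2=x^3+20125949766881.
Build f_{31,P'} and f_{31,Q'} via the 5-bit ladder of 31=11111_2; evaluate at shifted divisors; quotient in F_{35208284721301^2}.
f_P(D_Q)/f_Q(D_P) = 16465915786158 + 28509344693624*t.
Finally e_{31}(P,Q) = 16502102999893 + 28502339014599*t.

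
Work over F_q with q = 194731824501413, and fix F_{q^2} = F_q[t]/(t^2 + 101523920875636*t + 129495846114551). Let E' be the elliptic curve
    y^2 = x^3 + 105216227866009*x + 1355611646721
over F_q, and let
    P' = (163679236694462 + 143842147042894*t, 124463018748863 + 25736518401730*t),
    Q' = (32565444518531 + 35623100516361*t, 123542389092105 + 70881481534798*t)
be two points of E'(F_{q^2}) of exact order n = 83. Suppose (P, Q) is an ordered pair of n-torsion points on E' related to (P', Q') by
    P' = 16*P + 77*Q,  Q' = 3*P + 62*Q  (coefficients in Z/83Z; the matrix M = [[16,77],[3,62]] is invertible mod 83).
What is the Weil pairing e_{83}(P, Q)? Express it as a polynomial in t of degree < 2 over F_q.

57544212064947 + 134592179261995*t

Alternating bilinearity on E[83] (values in mu_{83} in F_{194731824501413^2}) gives e(P',Q') = e(P,Q)^det(M).
det(M) mod 83 = 14; its inverse in (Z/83)^* is 6 (check: 14*6 mod 83 = 1).
7-bit Miller (1010011) on E'/F_{194731824501413} with a'=105216227866009, b'=1355611646721: accumulate tangent/chord ratios at Q'+S and P'+S'.
f_P(D_Q)/f_Q(D_P) = 53373076846847 + 2070234715463*t.
(53373076846847 + 2070234715463*t)^{6} mod (194731824501413,f) = 57544212064947 + 134592179261995*t.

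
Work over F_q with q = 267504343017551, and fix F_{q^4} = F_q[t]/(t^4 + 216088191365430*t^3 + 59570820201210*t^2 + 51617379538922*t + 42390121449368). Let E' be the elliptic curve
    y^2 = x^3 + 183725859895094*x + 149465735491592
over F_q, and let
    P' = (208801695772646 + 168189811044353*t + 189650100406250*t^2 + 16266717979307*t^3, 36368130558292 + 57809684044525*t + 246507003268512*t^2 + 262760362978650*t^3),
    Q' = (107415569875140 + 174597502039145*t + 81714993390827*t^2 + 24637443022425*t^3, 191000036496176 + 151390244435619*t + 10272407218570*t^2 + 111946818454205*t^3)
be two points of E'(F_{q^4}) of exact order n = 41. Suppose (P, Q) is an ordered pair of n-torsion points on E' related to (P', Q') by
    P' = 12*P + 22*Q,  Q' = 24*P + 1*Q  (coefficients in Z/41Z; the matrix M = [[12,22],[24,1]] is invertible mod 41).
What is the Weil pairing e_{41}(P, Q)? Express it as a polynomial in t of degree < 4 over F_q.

Since e_{41}(P,P)=e_{41}(Q,Q)=1 and e_{41}(Q,P)=e_{41}(P,Q)^{-1}, expanding e_{41}(12*P + 22*Q,24*P + 1*Q) leaves e(P,Q)^det(M).
So e_{41}(P,Q) = e_{41}(P',Q')^{29}, since 17*29 = 1 mod 41.
n = 41 = (101001)_2 (6 bits, wt 3); accumulate f_{41,P'}(Q'+S)/f_{41,P'}(S) along the 5-step ladder.
The quotient is 13087060930325 + 64672314226103*t + 238835716846468*t^2 + 154695083781029*t^3.
Hence e(P,Q) = 42720509048322 + 96446864264803*t + 53506338636866*t^2 + 216208410522592*t^3 in F_{267504343017551^4}^*.

42720509048322 + 96446864264803*t + 53506338636866*t^2 + 216208410522592*t^3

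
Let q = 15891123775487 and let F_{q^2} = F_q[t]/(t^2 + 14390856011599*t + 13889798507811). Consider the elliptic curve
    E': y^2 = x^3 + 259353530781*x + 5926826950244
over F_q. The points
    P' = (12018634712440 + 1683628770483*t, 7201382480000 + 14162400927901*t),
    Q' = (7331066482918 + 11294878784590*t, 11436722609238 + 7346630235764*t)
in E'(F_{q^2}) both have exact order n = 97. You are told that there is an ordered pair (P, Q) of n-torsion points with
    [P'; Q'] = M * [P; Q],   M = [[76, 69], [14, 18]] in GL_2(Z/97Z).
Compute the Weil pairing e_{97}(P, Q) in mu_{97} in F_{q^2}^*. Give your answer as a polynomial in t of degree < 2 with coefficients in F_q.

2684965691895 + 10556193497631*t

e_{97}(aP+bQ,cP+dQ) = e_{97}(P,Q)^(ad-bc); with (a,b,c,d)=(76,69,14,18) this gives the det-97 law.
So e_{97}(P,Q) = e_{97}(P',Q')^{7}, since 14*7 = 1 mod 97.
Double-and-add over 1100001: 7-1 doublings, 3-1 additions; each step l_{T,T}/v_{2T} or l_{T,P'}/v at Q'+S for random S.
e_{97}(P',Q') = 7094985224431 + 13801988113404*t.
Hence e(P,Q) = 2684965691895 + 10556193497631*t in F_{15891123775487^2}^*.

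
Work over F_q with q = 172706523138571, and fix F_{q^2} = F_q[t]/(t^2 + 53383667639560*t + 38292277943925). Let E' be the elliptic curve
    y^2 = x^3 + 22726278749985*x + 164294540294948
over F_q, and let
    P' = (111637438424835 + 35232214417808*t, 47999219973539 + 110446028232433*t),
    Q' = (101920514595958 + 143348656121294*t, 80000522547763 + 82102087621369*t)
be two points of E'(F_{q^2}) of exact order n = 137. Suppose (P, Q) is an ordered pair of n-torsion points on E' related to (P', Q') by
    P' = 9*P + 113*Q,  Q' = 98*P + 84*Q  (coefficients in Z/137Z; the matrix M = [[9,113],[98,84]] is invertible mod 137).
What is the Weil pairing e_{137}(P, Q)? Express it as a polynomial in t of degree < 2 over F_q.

85857877714261 + 30462169446612*t

Alternating bilinearity on E[137] (values in mu_{137} in F_{172706523138571^2}) gives e(P',Q') = e(P,Q)^det(M).
So e_{137}(P,Q) = e_{137}(P',Q')^{86}, since 94*86 = 1 mod 137.
Double-and-add over 10001001: 8-1 doublings, 3-1 additions; each step l_{T,T}/v_{2T} or l_{T,P'}/v at Q'+S for random S.
f_P(D_Q)/f_Q(D_P) = 884863148243 + 41715729341530*t.
e_{137}(P,Q) = (884863148243 + 41715729341530*t)^{86} = 85857877714261 + 30462169446612*t.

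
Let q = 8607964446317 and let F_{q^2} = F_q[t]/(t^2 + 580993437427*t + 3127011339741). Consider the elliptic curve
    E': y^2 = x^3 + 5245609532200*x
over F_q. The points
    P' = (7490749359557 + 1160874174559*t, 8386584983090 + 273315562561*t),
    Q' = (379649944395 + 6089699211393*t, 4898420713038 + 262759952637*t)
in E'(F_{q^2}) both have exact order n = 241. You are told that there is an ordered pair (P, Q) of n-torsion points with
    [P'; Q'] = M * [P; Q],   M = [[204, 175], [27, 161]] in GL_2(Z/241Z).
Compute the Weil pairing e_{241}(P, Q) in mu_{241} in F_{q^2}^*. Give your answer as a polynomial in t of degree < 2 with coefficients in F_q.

5582882199428 + 6631159680185*t

e_{241} is bilinear + alternating on E[241], so e_{241}(204*P + 175*Q, 27*P + 161*Q) = e_{241}(P,Q)^(204*161-175*27).
det M = 204*161 - 175*27 = 28119 = 163 (mod 241); 163^{-1} = 207 (mod 241).
8-bit Miller (11110001) on E'/F_{8607964446317} with a'=5245609532200, b'=0: accumulate tangent/chord ratios at Q'+S and P'+S'.
Result: e(P',Q') = 950821497646 + 1900365009999*t.
Finally e_{241}(P,Q) = 5582882199428 + 6631159680185*t.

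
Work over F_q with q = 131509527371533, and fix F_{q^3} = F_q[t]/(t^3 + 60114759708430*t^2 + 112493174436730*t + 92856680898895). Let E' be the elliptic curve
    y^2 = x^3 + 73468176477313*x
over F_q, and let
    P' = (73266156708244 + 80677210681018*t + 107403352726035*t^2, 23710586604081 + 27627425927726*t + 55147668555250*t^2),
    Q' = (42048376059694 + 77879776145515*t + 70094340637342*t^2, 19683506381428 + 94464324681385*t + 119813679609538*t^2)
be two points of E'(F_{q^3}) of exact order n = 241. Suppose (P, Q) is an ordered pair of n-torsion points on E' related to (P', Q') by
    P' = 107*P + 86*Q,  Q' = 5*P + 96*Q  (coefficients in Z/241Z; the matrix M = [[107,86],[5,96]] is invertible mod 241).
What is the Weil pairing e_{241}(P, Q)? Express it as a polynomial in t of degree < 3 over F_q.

e_{241} is bilinear + alternating on E[241], so e_{241}(107*P + 86*Q, 5*P + 96*Q) = e_{241}(P,Q)^(107*96-86*5).
107*96 - 86*5 = 9842; reduced mod 241: det = 202, inverse 173.
8-bit Miller (11110001) on E'/F_{131509527371533} with a'=73468176477313, b'=0: accumulate tangent/chord ratios at Q'+S and P'+S'.
So e_{241}(P',Q') = 55603120605333 + 21502060506373*t + 87886897963001*t^2.
Hence e(P,Q) = 26664587947940 + 91728585788507*t + 28770093860498*t^2 in F_{131509527371533^3}^*.

26664587947940 + 91728585788507*t + 28770093860498*t^2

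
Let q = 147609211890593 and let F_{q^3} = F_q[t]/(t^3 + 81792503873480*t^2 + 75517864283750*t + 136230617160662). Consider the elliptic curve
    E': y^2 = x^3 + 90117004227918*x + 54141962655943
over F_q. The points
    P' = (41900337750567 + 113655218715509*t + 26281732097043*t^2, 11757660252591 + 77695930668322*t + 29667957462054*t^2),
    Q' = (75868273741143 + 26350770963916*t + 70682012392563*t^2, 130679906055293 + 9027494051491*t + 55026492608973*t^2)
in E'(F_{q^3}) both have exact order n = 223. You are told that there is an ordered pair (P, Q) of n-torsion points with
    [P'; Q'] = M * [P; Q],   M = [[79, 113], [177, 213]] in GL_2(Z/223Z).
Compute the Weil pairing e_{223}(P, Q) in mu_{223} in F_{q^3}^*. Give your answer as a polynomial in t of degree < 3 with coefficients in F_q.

14327583330774 + 125613176288040*t + 34314720254604*t^2

The 223-Weil pairing on E[223] over F_{147609211890593} is alternating-bilinear: e_{223}(P',Q') = e_{223}(P,Q)^det(M).
det(M) mod 223 = 171; its inverse in (Z/223)^* is 30 (check: 171*30 mod 223 = 1).
8-bit Miller (11011111) on E'/F_{147609211890593} with a'=90117004227918, b'=54141962655943: accumulate tangent/chord ratios at Q'+S and P'+S'.
Miller gives e_{223}(P',Q') = 40922420976259 + 121179952680487*t + 87013389650232*t^2 in F_{147609211890593^3}.
Raise to 30: e(P,Q) = 14327583330774 + 125613176288040*t + 34314720254604*t^2 in mu_{223}.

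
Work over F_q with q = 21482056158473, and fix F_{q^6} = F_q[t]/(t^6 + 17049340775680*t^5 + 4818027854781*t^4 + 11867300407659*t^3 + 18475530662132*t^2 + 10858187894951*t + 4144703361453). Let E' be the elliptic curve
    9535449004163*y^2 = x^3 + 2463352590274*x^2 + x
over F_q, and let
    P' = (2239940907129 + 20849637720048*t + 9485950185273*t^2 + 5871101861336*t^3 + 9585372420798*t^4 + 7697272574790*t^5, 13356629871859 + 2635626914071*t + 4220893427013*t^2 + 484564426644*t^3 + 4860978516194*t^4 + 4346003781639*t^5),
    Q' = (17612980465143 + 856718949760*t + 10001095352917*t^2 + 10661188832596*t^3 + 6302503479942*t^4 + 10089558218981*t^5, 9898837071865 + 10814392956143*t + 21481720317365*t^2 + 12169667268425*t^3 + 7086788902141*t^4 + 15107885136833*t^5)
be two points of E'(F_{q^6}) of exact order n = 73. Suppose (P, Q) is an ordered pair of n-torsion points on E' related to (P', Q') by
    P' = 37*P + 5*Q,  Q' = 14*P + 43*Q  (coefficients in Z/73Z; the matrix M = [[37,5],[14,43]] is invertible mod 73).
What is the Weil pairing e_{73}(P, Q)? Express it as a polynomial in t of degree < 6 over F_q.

Under M = [[37,5],[14,43]] in GL_2(Z/73), e_{73}(P',Q') = e_{73}(P,Q)^(37*43-5*14 mod 73).
So e_{73}(P,Q) = e_{73}(P',Q')^{6}, since 61*6 = 1 mod 73.
(x,y)|->(422737456795x+20059268483455,422737456795y) sends E' to y^2=x^3+1357289987938*x+2337217587402.
Build f_{73,P'} and f_{73,Q'} via the 7-bit ladder of 73=1001001_2; evaluate at shifted divisors; quotient in F_{21482056158473^6}.
The quotient is 19823666082370 + 6050809569349*t + 15957047757079*t^2 + 19588547722766*t^3 + 940167977515*t^4 + 11866099604194*t^5.
Hence e(P,Q) = 7620461362580 + 2865570224415*t + 12410108830206*t^2 + 8993100724090*t^3 + 20039570822906*t^4 + 13302255395616*t^5 in F_{21482056158473^6}^*.

7620461362580 + 2865570224415*t + 12410108830206*t^2 + 8993100724090*t^3 + 20039570822906*t^4 + 13302255395616*t^5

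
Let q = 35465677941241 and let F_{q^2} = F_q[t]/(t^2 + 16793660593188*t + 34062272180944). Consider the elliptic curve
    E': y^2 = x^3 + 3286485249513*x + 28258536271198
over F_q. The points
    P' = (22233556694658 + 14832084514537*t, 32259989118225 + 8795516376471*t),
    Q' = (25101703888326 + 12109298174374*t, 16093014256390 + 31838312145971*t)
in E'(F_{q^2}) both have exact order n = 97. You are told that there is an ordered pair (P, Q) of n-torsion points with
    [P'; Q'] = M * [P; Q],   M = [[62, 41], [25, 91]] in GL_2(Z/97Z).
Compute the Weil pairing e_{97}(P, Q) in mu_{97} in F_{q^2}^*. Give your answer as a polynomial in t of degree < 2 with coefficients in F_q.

Since e_{97}(P,P)=e_{97}(Q,Q)=1 and e_{97}(Q,P)=e_{97}(P,Q)^{-1}, expanding e_{97}(62*P + 41*Q,25*P + 91*Q) leaves e(P,Q)^det(M).
det(M) mod 97 = 58; its inverse in (Z/97)^* is 92 (check: 58*92 mod 97 = 1).
7-bit Miller (1100001) on E'/F_{35465677941241} with a'=3286485249513, b'=28258536271198: accumulate tangent/chord ratios at Q'+S and P'+S'.
The quotient is 34347227614611 + 14591099814042*t.
Raise to 92: e(P,Q) = 32250808934235 + 33539660138696*t in mu_{97}.

32250808934235 + 33539660138696*t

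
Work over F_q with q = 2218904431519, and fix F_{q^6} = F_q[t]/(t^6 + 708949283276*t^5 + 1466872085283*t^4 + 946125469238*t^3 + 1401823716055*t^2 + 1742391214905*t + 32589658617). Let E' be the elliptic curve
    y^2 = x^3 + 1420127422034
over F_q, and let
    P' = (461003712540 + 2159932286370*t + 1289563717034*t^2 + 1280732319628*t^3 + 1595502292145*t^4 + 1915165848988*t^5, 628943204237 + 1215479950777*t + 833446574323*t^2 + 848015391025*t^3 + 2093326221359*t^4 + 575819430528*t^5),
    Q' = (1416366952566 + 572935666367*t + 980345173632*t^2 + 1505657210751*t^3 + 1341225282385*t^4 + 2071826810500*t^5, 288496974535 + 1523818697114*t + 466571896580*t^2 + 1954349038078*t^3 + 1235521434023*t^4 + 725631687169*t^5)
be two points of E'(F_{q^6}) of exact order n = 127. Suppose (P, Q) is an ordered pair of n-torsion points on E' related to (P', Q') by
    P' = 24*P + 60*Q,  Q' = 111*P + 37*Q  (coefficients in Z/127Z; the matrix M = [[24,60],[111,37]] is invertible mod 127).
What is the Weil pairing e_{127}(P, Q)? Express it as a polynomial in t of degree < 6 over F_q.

730163249276 + 821941404553*t + 927890346287*t^2 + 1416355863562*t^3 + 1828532830779*t^4 + 1701888665035*t^5

Since e_{127}(P,P)=e_{127}(Q,Q)=1 and e_{127}(Q,P)=e_{127}(P,Q)^{-1}, expanding e_{127}(24*P + 60*Q,111*P + 37*Q) leaves e(P,Q)^det(M).
det(M) mod 127 = 70; its inverse in (Z/127)^* is 49 (check: 70*49 mod 127 = 1).
Run Miller on y^2=x^3+1420127422034 over F_{2218904431519}: ladder 1111111 (7 bits); e = f_P(D_Q)/f_Q(D_P).
f_P(D_Q)/f_Q(D_P) = 1853182342672 + 518382633792*t + 378535541230*t^2 + 108729863239*t^3 + 320656245672*t^4 + 819596949177*t^5.
Thus e_{127}(P,Q) = 730163249276 + 821941404553*t + 927890346287*t^2 + 1416355863562*t^3 + 1828532830779*t^4 + 1701888665035*t^5.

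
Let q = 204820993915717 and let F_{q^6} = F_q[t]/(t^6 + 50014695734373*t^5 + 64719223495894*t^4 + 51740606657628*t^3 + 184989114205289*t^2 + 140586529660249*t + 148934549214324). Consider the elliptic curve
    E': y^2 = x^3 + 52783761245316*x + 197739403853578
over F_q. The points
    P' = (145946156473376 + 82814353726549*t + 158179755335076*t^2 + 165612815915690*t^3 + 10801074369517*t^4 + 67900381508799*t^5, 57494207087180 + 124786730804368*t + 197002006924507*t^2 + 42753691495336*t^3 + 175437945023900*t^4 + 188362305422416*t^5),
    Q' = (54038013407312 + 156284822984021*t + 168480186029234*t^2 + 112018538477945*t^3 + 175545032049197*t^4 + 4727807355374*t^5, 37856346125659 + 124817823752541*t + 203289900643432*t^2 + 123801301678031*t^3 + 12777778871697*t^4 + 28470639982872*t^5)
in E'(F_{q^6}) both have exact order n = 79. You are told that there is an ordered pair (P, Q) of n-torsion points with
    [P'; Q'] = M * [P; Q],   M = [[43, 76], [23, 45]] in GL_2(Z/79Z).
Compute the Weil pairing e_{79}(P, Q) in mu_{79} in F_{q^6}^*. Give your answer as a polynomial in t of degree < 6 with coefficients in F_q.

Alternating bilinearity on E[79] (values in mu_{79} in F_{204820993915717^6}) gives e(P',Q') = e(P,Q)^det(M).
43*45 - 76*23 = 187; reduced mod 79: det = 29, inverse 30.
n = 79 = (1001111)_2 (7 bits, wt 5); accumulate f_{79,P'}(Q'+S)/f_{79,P'}(S) along the 6-step ladder.
Result: e(P',Q') = 180476959401536 + 198999700867200*t + 63597617240462*t^2 + 97545976195306*t^3 + 197891304591149*t^4 + 152487698775217*t^5.
Hence e(P,Q) = 99964072554581 + 95227971912757*t + 146284682318754*t^2 + 186534613847553*t^3 + 18042529877037*t^4 + 140285017234219*t^5 in F_{204820993915717^6}^*.

99964072554581 + 95227971912757*t + 146284682318754*t^2 + 186534613847553*t^3 + 18042529877037*t^4 + 140285017234219*t^5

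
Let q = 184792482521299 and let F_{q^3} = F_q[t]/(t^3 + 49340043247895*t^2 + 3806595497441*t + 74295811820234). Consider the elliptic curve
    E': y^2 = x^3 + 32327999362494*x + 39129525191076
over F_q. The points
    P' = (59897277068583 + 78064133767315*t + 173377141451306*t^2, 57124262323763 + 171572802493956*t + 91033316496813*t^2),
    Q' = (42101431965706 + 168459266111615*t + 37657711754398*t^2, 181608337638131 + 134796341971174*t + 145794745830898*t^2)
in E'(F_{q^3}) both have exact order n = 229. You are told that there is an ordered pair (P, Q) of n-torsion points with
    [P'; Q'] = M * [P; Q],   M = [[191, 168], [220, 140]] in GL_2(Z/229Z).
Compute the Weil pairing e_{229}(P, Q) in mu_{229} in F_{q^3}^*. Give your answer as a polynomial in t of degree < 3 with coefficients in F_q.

Under M = [[191,168],[220,140]] in GL_2(Z/229), e_{229}(P',Q') = e_{229}(P,Q)^(191*140-168*220 mod 229).
191*140 - 168*220 = -10220; reduced mod 229: det = 85, inverse 97.
8-bit Miller (11100101) on E'/F_{184792482521299} with a'=32327999362494, b'=39129525191076: accumulate tangent/chord ratios at Q'+S and P'+S'.
e_{229}(P',Q') = 79406024513870 + 115415247175368*t + 84372069040026*t^2.
Raise to 97: e(P,Q) = 159621862614675 + 60735292740997*t + 76708085413164*t^2 in mu_{229}.

159621862614675 + 60735292740997*t + 76708085413164*t^2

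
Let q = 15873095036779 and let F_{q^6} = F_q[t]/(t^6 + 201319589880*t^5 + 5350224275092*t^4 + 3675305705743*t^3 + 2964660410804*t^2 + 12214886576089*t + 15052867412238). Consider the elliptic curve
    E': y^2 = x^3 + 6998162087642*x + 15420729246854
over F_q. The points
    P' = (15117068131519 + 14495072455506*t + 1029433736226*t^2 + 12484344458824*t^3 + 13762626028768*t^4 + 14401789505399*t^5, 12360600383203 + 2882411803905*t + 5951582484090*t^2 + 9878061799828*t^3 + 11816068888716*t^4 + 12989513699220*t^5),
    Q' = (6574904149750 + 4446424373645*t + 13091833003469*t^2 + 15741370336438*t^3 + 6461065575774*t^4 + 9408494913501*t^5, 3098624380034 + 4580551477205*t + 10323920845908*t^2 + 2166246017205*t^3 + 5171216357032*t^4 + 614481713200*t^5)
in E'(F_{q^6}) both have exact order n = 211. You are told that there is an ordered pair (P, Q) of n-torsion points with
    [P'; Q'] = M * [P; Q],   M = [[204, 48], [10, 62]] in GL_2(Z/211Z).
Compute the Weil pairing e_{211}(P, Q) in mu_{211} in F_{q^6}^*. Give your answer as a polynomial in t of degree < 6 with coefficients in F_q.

11564186105246 + 5745246271595*t + 3832031456777*t^2 + 7502467623512*t^3 + 4589131161981*t^4 + 7350073290170*t^5

The 211-Weil pairing on E[211] over F_{15873095036779} is alternating-bilinear: e_{211}(P',Q') = e_{211}(P,Q)^det(M).
Inverting 141 mod 211: 3. Thus e_{211}(P,Q) = e(P',Q')^{3}.
Build f_{211,P'} and f_{211,Q'} via the 8-bit ladder of 211=11010011_2; evaluate at shifted divisors; quotient in F_{15873095036779^6}.
e_{211}(P',Q') = 3419041588666 + 13110476616934*t + 10254680097056*t^2 + 2971533517960*t^3 + 15227370311923*t^4 + 13067981060778*t^5.
Hence e(P,Q) = 11564186105246 + 5745246271595*t + 3832031456777*t^2 + 7502467623512*t^3 + 4589131161981*t^4 + 7350073290170*t^5 in F_{15873095036779^6}^*.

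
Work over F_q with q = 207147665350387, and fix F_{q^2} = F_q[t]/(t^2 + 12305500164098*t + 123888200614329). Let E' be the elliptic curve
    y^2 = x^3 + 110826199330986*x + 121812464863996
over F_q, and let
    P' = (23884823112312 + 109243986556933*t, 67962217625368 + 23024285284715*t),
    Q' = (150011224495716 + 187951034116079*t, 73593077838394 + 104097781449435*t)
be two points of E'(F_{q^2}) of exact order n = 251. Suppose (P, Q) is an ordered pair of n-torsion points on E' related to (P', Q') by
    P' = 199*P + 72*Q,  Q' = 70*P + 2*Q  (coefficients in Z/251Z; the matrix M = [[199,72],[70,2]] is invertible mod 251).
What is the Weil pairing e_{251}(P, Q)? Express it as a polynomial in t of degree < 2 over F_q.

Alternating bilinearity on E[251] (values in mu_{251} in F_{207147665350387^2}) gives e(P',Q') = e(P,Q)^det(M).
199*2 - 72*70 = -4642; reduced mod 251: det = 127, inverse 168.
Build f_{251,P'} and f_{251,Q'} via the 8-bit ladder of 251=11111011_2; evaluate at shifted divisors; quotient in F_{207147665350387^2}.
Miller gives e_{251}(P',Q') = 162323944659500 + 206396318752089*t in F_{207147665350387^2}.
Hence e(P,Q) = 30153921431188 + 8152813878982*t in F_{207147665350387^2}^*.

30153921431188 + 8152813878982*t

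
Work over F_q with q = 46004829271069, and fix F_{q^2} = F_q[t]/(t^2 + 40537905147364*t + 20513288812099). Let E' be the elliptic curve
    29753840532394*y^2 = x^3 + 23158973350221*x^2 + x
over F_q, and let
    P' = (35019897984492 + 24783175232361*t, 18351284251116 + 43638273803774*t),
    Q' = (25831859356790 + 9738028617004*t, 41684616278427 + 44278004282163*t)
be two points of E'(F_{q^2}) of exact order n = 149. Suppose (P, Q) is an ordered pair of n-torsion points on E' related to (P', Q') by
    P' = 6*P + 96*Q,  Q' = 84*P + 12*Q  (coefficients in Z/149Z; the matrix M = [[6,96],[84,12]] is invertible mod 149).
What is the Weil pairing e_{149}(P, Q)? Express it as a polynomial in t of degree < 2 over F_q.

e_{149} is bilinear + alternating on E[149], so e_{149}(6*P + 96*Q, 84*P + 12*Q) = e_{149}(P,Q)^(6*12-96*84).
Hence e(P,Q) = e(P',Q')^{69} where 69 = 54^{-1} mod 149.
Set x_W=21276620754497*u+2628419166343, y_W=21276620754497*v; then E': y_W^2=x_W^3+16097169922121*x_W+20720362107316.
n = 149 = (10010101)_2 (8 bits, wt 4); accumulate f_{149,P'}(Q'+S)/f_{149,P'}(S) along the 7-step ladder.
Result: e(P',Q') = 44977020816985 + 36701721960313*t.
Hence e(P,Q) = 35891730663523 + 44262896078895*t in F_{46004829271069^2}^*.

35891730663523 + 44262896078895*t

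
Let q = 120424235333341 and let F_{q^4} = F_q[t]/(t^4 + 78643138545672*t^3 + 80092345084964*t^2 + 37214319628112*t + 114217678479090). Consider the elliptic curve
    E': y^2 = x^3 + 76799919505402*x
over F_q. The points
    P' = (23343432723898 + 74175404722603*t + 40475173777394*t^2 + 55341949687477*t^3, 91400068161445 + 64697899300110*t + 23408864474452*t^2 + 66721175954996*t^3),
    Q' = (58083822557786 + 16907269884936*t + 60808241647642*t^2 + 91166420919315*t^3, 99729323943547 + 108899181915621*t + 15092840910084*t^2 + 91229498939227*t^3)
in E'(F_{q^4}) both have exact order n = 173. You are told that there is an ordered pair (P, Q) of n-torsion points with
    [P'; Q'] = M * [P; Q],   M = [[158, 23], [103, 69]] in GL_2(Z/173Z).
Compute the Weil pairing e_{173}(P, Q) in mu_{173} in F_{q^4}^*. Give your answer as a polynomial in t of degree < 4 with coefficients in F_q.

Alternating bilinearity on E[173] (values in mu_{173} in F_{120424235333341^4}) gives e(P',Q') = e(P,Q)^det(M).
det M = 158*69 - 23*103 = 8533 = 56 (mod 173); 56^{-1} = 34 (mod 173).
8-bit Miller (10101101) on E'/F_{120424235333341} with a'=76799919505402, b'=0: accumulate tangent/chord ratios at Q'+S and P'+S'.
e_{173}(P',Q') = 105920809906464 + 99174740238813*t + 12495902452643*t^2 + 42839240210173*t^3.
Finally e_{173}(P,Q) = 90685866232956 + 93121849664672*t + 8614164559291*t^2 + 18678863003947*t^3.

90685866232956 + 93121849664672*t + 8614164559291*t^2 + 18678863003947*t^3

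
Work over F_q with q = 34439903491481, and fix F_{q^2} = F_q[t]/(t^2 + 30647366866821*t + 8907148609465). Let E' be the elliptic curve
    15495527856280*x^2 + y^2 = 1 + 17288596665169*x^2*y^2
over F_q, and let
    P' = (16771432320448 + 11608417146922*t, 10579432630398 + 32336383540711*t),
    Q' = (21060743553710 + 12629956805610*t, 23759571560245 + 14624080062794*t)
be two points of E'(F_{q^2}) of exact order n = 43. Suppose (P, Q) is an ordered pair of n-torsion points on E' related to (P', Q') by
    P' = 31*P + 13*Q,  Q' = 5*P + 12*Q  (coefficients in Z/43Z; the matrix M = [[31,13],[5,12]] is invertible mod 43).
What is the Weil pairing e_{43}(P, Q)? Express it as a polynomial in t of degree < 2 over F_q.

Since e_{43}(P,P)=e_{43}(Q,Q)=1 and e_{43}(Q,P)=e_{43}(P,Q)^{-1}, expanding e_{43}(31*P + 13*Q,5*P + 12*Q) leaves e(P,Q)^det(M).
det M = 31*12 - 13*5 = 307 = 6 (mod 43); 6^{-1} = 36 (mod 43).
Edwards->Montgomery: u=(1+y)/(1-y), v=u/x -> 10626061446254v^2=u^3+12094027873295u^2+u; then x_W=8161708670648u+34163940329809: y^2=x^3+14201172963721*x+9137391535393.
Double-and-add over 101011: 6-1 doublings, 4-1 additions; each step l_{T,T}/v_{2T} or l_{T,P'}/v at Q'+S for random S.
Result: e(P',Q') = 4716992000024 + 24906606646466*t.
Hence e(P,Q) = 34187958172066 + 30150318130732*t in F_{34439903491481^2}^*.

34187958172066 + 30150318130732*t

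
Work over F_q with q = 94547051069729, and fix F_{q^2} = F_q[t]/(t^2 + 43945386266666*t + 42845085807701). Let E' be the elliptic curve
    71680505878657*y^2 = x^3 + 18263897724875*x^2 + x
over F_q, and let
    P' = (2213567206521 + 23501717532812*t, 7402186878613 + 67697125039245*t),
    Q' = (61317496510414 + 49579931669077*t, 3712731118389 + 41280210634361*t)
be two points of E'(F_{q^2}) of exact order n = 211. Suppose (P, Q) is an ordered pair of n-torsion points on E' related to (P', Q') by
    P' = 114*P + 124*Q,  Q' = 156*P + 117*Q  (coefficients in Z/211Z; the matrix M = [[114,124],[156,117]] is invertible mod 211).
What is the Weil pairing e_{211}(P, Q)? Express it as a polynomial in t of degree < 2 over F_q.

Alternating bilinearity on E[211] (values in mu_{211} in F_{94547051069729^2}) gives e(P',Q') = e(P,Q)^det(M).
114*117 - 124*156 = -6006; reduced mod 211: det = 113, inverse 183.
(x,y)|->(13884580607175x+15955717966982,13884580607175y) sends E' to y^2=x^3+78803714144200*x+88383659044420.
Miller loop for e_{211} over F_{94547051069729^2}: bits of 211 = 11010011; 7 double steps + 4 add steps, l/v at each.
Result: e(P',Q') = 79965504904352 + 46620445953897*t.
e_{211}(P,Q) = (79965504904352 + 46620445953897*t)^{183} = 19323295906467 + 66623818006934*t.

19323295906467 + 66623818006934*t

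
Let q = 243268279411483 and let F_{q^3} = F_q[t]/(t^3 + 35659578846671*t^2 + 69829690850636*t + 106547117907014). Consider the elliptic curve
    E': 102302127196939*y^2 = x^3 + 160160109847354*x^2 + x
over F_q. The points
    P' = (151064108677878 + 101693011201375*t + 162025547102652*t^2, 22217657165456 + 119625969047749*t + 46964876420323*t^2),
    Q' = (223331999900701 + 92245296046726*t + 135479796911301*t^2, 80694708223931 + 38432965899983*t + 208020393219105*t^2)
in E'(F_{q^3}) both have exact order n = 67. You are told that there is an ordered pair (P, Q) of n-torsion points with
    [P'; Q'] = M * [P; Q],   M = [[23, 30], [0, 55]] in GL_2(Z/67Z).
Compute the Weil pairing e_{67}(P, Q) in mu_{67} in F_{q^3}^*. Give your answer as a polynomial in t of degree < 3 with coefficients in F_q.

Under M = [[23,30],[0,55]] in GL_2(Z/67), e_{67}(P',Q') = e_{67}(P,Q)^(23*55-30*0 mod 67).
det(M) mod 67 = 59; its inverse in (Z/67)^* is 25 (check: 59*25 mod 67 = 1).
Undo Montgomery via alpha=136992778322351, beta=16676565036036: (a',b')=(166232148024886,236661714740660) over F_{243268279411483}.
7-bit Miller (1000011) on E'/F_{243268279411483} with a'=166232148024886, b'=236661714740660: accumulate tangent/chord ratios at Q'+S and P'+S'.
Result: e(P',Q') = 204360420676673 + 165759489222433*t + 72678376185969*t^2.
(204360420676673 + 165759489222433*t + 72678376185969*t^2)^{25} mod (243268279411483,f) = 196758966922080 + 227696954573647*t + 94435528915178*t^2.

196758966922080 + 227696954573647*t + 94435528915178*t^2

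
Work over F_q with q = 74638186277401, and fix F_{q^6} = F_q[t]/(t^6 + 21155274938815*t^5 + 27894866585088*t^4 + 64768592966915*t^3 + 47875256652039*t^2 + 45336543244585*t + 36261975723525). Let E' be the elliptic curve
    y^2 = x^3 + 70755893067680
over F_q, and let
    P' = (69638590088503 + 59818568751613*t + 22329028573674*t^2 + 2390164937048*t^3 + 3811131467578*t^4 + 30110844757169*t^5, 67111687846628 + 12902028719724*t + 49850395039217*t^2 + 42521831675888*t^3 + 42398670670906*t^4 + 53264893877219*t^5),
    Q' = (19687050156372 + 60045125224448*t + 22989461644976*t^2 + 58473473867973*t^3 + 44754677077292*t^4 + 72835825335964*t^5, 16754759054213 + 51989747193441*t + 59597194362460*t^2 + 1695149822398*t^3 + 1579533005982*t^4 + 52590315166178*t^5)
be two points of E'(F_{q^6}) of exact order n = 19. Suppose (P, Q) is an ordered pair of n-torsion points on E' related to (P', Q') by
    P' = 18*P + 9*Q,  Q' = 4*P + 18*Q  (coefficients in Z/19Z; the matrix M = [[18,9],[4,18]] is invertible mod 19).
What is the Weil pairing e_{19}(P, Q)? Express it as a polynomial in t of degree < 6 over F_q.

2104768505327 + 34317842128628*t + 6094712645263*t^2 + 14360874760263*t^3 + 25656999210751*t^4 + 3523720593136*t^5

e_{19} is bilinear + alternating on E[19], so e_{19}(18*P + 9*Q, 4*P + 18*Q) = e_{19}(P,Q)^(18*18-9*4).
det M = 18*18 - 9*4 = 288 = 3 (mod 19); 3^{-1} = 13 (mod 19).
5-bit Miller (10011) on E'/F_{74638186277401} with a'=0, b'=70755893067680: accumulate tangent/chord ratios at Q'+S and P'+S'.
The quotient is 35353962681239 + 25122443659442*t + 22531447155854*t^2 + 8866659818654*t^3 + 9741599914462*t^4 + 26401836715030*t^5.
Finally e_{19}(P,Q) = 2104768505327 + 34317842128628*t + 6094712645263*t^2 + 14360874760263*t^3 + 25656999210751*t^4 + 3523720593136*t^5.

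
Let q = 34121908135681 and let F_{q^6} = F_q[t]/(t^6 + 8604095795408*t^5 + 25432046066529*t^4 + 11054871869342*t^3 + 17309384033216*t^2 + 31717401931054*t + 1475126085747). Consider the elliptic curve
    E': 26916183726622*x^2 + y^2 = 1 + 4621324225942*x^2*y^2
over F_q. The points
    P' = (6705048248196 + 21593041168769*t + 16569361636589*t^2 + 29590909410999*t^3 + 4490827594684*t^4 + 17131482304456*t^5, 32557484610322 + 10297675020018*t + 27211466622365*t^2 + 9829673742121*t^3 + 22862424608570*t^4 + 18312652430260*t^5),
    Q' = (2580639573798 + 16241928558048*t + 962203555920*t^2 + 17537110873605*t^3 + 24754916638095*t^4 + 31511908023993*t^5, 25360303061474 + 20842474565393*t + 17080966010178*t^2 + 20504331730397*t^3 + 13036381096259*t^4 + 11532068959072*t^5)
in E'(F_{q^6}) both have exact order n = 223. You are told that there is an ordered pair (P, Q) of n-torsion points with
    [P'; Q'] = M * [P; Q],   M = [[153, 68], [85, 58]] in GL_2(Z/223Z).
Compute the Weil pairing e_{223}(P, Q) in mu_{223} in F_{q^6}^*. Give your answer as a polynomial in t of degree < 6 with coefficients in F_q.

13720961114607 + 33099980178597*t + 8781200109586*t^2 + 29579070294759*t^3 + 18859842903425*t^4 + 32763655573200*t^5

Alternating bilinearity on E[223] (values in mu_{223} in F_{34121908135681^6}) gives e(P',Q') = e(P,Q)^det(M).
So e_{223}(P,Q) = e_{223}(P',Q')^{215}, since 195*215 = 1 mod 223.
Map (x,y)_Ed via u=(1+y)/(1-y), v=(1+y)/((1-y)x) to Montgomery A=31431608541393,B=5928221983676; then to (a',b')=(10413785417904,9946292935937).
n = 223 = (11011111)_2 (8 bits, wt 7); accumulate f_{223,P'}(Q'+S)/f_{223,P'}(S) along the 7-step ladder.
Miller gives e_{223}(P',Q') = 33784074691643 + 27968529225321*t + 30960988598874*t^2 + 10329499396543*t^3 + 31606385020851*t^4 + 15642890312703*t^5 in F_{34121908135681^6}.
Finally e_{223}(P,Q) = 13720961114607 + 33099980178597*t + 8781200109586*t^2 + 29579070294759*t^3 + 18859842903425*t^4 + 32763655573200*t^5.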